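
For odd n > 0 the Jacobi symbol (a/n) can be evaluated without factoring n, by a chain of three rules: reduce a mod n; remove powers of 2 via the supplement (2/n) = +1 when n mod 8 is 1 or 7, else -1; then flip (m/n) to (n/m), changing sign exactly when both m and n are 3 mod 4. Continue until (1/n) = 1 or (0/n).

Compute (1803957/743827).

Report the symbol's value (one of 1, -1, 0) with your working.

(1803957/743827): 1803957 mod 743827 = 316303, so (1803957/743827) = (316303/743827)
flip (316303/743827) -> (743827/316303): both odd, 316303 mod 4 = 3, 743827 mod 4 = 3, so the flip contributes -1; sign now -1
(743827/316303): 743827 mod 316303 = 111221, so (743827/316303) = (111221/316303)
flip (111221/316303) -> (316303/111221): both odd, 111221 mod 4 = 1, 316303 mod 4 = 3, so the flip contributes +1; sign now -1
(316303/111221): 316303 mod 111221 = 93861, so (316303/111221) = (93861/111221)
flip (93861/111221) -> (111221/93861): both odd, 93861 mod 4 = 1, 111221 mod 4 = 1, so the flip contributes +1; sign now -1
(111221/93861): 111221 mod 93861 = 17360, so (111221/93861) = (17360/93861)
factor out 2^4: 17360 = 2^4·1085; with 93861 mod 8 = 5, (2/93861) = -1; sign now -1; continue with (1085/93861)
flip (1085/93861) -> (93861/1085): both odd, 1085 mod 4 = 1, 93861 mod 4 = 1, so the flip contributes +1; sign now -1
(93861/1085): 93861 mod 1085 = 551, so (93861/1085) = (551/1085)
flip (551/1085) -> (1085/551): both odd, 551 mod 4 = 3, 1085 mod 4 = 1, so the flip contributes +1; sign now -1
(1085/551): 1085 mod 551 = 534, so (1085/551) = (534/551)
factor out 2^1: 534 = 2^1·267; with 551 mod 8 = 7, (2/551) = +1; sign now -1; continue with (267/551)
flip (267/551) -> (551/267): both odd, 267 mod 4 = 3, 551 mod 4 = 3, so the flip contributes -1; sign now +1
(551/267): 551 mod 267 = 17, so (551/267) = (17/267)
flip (17/267) -> (267/17): both odd, 17 mod 4 = 1, 267 mod 4 = 3, so the flip contributes +1; sign now +1
(267/17): 267 mod 17 = 12, so (267/17) = (12/17)
factor out 2^2: 12 = 2^2·3; with 17 mod 8 = 1, (2/17) = +1; sign now +1; continue with (3/17)
flip (3/17) -> (17/3): both odd, 3 mod 4 = 3, 17 mod 4 = 1, so the flip contributes +1; sign now +1
(17/3): 17 mod 3 = 2, so (17/3) = (2/3)
factor out 2^1: 2 = 2^1·1; with 3 mod 8 = 3, (2/3) = -1; sign now -1; continue with (1/3)
reached (1/3) = 1, so the symbol is -1

-1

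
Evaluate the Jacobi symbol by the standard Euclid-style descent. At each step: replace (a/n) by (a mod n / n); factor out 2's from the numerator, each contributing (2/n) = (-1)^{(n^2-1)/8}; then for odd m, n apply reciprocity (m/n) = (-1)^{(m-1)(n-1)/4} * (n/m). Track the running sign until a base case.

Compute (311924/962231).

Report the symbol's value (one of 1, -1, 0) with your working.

1

factor out 2^2: 311924 = 2^2·77981; with 962231 mod 8 = 7, (2/962231) = +1; sign now +1; continue with (77981/962231)
flip (77981/962231) -> (962231/77981): both odd, 77981 mod 4 = 1, 962231 mod 4 = 3, so the flip contributes +1; sign now +1
(962231/77981): 962231 mod 77981 = 26459, so (962231/77981) = (26459/77981)
flip (26459/77981) -> (77981/26459): both odd, 26459 mod 4 = 3, 77981 mod 4 = 1, so the flip contributes +1; sign now +1
(77981/26459): 77981 mod 26459 = 25063, so (77981/26459) = (25063/26459)
flip (25063/26459) -> (26459/25063): both odd, 25063 mod 4 = 3, 26459 mod 4 = 3, so the flip contributes -1; sign now -1
(26459/25063): 26459 mod 25063 = 1396, so (26459/25063) = (1396/25063)
factor out 2^2: 1396 = 2^2·349; with 25063 mod 8 = 7, (2/25063) = +1; sign now -1; continue with (349/25063)
flip (349/25063) -> (25063/349): both odd, 349 mod 4 = 1, 25063 mod 4 = 3, so the flip contributes +1; sign now -1
(25063/349): 25063 mod 349 = 284, so (25063/349) = (284/349)
factor out 2^2: 284 = 2^2·71; with 349 mod 8 = 5, (2/349) = -1; sign now -1; continue with (71/349)
flip (71/349) -> (349/71): both odd, 71 mod 4 = 3, 349 mod 4 = 1, so the flip contributes +1; sign now -1
(349/71): 349 mod 71 = 65, so (349/71) = (65/71)
flip (65/71) -> (71/65): both odd, 65 mod 4 = 1, 71 mod 4 = 3, so the flip contributes +1; sign now -1
(71/65): 71 mod 65 = 6, so (71/65) = (6/65)
factor out 2^1: 6 = 2^1·3; with 65 mod 8 = 1, (2/65) = +1; sign now -1; continue with (3/65)
flip (3/65) -> (65/3): both odd, 3 mod 4 = 3, 65 mod 4 = 1, so the flip contributes +1; sign now -1
(65/3): 65 mod 3 = 2, so (65/3) = (2/3)
factor out 2^1: 2 = 2^1·1; with 3 mod 8 = 3, (2/3) = -1; sign now +1; continue with (1/3)
reached (1/3) = 1, so the symbol is +1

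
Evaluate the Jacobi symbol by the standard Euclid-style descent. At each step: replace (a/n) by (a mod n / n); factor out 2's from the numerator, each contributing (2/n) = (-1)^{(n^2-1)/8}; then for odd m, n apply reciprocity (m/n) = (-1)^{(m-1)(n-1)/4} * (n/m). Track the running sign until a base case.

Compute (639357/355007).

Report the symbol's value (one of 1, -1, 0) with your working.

-1

(639357/355007): 639357 mod 355007 = 284350, so (639357/355007) = (284350/355007)
factor out 2^1: 284350 = 2^1·142175; with 355007 mod 8 = 7, (2/355007) = +1; sign now +1; continue with (142175/355007)
flip (142175/355007) -> (355007/142175): both odd, 142175 mod 4 = 3, 355007 mod 4 = 3, so the flip contributes -1; sign now -1
(355007/142175): 355007 mod 142175 = 70657, so (355007/142175) = (70657/142175)
flip (70657/142175) -> (142175/70657): both odd, 70657 mod 4 = 1, 142175 mod 4 = 3, so the flip contributes +1; sign now -1
(142175/70657): 142175 mod 70657 = 861, so (142175/70657) = (861/70657)
flip (861/70657) -> (70657/861): both odd, 861 mod 4 = 1, 70657 mod 4 = 1, so the flip contributes +1; sign now -1
(70657/861): 70657 mod 861 = 55, so (70657/861) = (55/861)
flip (55/861) -> (861/55): both odd, 55 mod 4 = 3, 861 mod 4 = 1, so the flip contributes +1; sign now -1
(861/55): 861 mod 55 = 36, so (861/55) = (36/55)
factor out 2^2: 36 = 2^2·9; with 55 mod 8 = 7, (2/55) = +1; sign now -1; continue with (9/55)
flip (9/55) -> (55/9): both odd, 9 mod 4 = 1, 55 mod 4 = 3, so the flip contributes +1; sign now -1
(55/9): 55 mod 9 = 1, so (55/9) = (1/9)
reached (1/9) = 1, so the symbol is -1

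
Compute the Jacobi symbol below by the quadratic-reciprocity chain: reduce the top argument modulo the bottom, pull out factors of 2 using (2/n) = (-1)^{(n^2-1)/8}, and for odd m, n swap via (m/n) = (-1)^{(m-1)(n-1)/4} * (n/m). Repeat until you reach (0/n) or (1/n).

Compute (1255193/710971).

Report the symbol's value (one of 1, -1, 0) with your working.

1

(1255193/710971): 1255193 mod 710971 = 544222, so (1255193/710971) = (544222/710971)
factor out 2^1: 544222 = 2^1·272111; with 710971 mod 8 = 3, (2/710971) = -1; sign now -1; continue with (272111/710971)
flip (272111/710971) -> (710971/272111): both odd, 272111 mod 4 = 3, 710971 mod 4 = 3, so the flip contributes -1; sign now +1
(710971/272111): 710971 mod 272111 = 166749, so (710971/272111) = (166749/272111)
flip (166749/272111) -> (272111/166749): both odd, 166749 mod 4 = 1, 272111 mod 4 = 3, so the flip contributes +1; sign now +1
(272111/166749): 272111 mod 166749 = 105362, so (272111/166749) = (105362/166749)
factor out 2^1: 105362 = 2^1·52681; with 166749 mod 8 = 5, (2/166749) = -1; sign now -1; continue with (52681/166749)
flip (52681/166749) -> (166749/52681): both odd, 52681 mod 4 = 1, 166749 mod 4 = 1, so the flip contributes +1; sign now -1
(166749/52681): 166749 mod 52681 = 8706, so (166749/52681) = (8706/52681)
factor out 2^1: 8706 = 2^1·4353; with 52681 mod 8 = 1, (2/52681) = +1; sign now -1; continue with (4353/52681)
flip (4353/52681) -> (52681/4353): both odd, 4353 mod 4 = 1, 52681 mod 4 = 1, so the flip contributes +1; sign now -1
(52681/4353): 52681 mod 4353 = 445, so (52681/4353) = (445/4353)
flip (445/4353) -> (4353/445): both odd, 445 mod 4 = 1, 4353 mod 4 = 1, so the flip contributes +1; sign now -1
(4353/445): 4353 mod 445 = 348, so (4353/445) = (348/445)
factor out 2^2: 348 = 2^2·87; with 445 mod 8 = 5, (2/445) = -1; sign now -1; continue with (87/445)
flip (87/445) -> (445/87): both odd, 87 mod 4 = 3, 445 mod 4 = 1, so the flip contributes +1; sign now -1
(445/87): 445 mod 87 = 10, so (445/87) = (10/87)
factor out 2^1: 10 = 2^1·5; with 87 mod 8 = 7, (2/87) = +1; sign now -1; continue with (5/87)
flip (5/87) -> (87/5): both odd, 5 mod 4 = 1, 87 mod 4 = 3, so the flip contributes +1; sign now -1
(87/5): 87 mod 5 = 2, so (87/5) = (2/5)
factor out 2^1: 2 = 2^1·1; with 5 mod 8 = 5, (2/5) = -1; sign now +1; continue with (1/5)
reached (1/5) = 1, so the symbol is +1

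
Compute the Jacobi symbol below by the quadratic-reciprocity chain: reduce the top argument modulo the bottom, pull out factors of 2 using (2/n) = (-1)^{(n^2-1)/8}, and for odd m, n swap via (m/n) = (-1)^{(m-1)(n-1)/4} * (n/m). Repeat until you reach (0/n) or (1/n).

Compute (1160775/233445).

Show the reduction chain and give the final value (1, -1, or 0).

(1160775/233445) = (226995/233445)   [reduce mod 233445]
reciprocity: (226995/233445) = +1·(233445/226995) since 226995 mod 4 = 3, 233445 mod 4 = 1; sign now +1
(233445/226995) = (6450/226995)   [reduce mod 226995]
6450 = 2^1·3225; (2/226995) = -1 since 226995 mod 8 = 3, so (6450/226995) = (-1)^1·(3225/226995); sign now -1
reciprocity: (3225/226995) = +1·(226995/3225) since 3225 mod 4 = 1, 226995 mod 4 = 3; sign now -1
(226995/3225) = (1245/3225)   [reduce mod 3225]
reciprocity: (1245/3225) = +1·(3225/1245) since 1245 mod 4 = 1, 3225 mod 4 = 1; sign now -1
(3225/1245) = (735/1245)   [reduce mod 1245]
reciprocity: (735/1245) = +1·(1245/735) since 735 mod 4 = 3, 1245 mod 4 = 1; sign now -1
(1245/735) = (510/735)   [reduce mod 735]
510 = 2^1·255; (2/735) = +1 since 735 mod 8 = 7, so (510/735) = (+1)^1·(255/735); sign now -1
reciprocity: (255/735) = -1·(735/255) since 255 mod 4 = 3, 735 mod 4 = 3; sign now +1
(735/255) = (225/255)   [reduce mod 255]
reciprocity: (225/255) = +1·(255/225) since 225 mod 4 = 1, 255 mod 4 = 3; sign now +1
(255/225) = (30/225)   [reduce mod 225]
30 = 2^1·15; (2/225) = +1 since 225 mod 8 = 1, so (30/225) = (+1)^1·(15/225); sign now +1
reciprocity: (15/225) = +1·(225/15) since 15 mod 4 = 3, 225 mod 4 = 1; sign now +1
(225/15) = (0/15)   [reduce mod 15]
(0/15) = 0   [gcd(a, n) > 1]; final value = 0

0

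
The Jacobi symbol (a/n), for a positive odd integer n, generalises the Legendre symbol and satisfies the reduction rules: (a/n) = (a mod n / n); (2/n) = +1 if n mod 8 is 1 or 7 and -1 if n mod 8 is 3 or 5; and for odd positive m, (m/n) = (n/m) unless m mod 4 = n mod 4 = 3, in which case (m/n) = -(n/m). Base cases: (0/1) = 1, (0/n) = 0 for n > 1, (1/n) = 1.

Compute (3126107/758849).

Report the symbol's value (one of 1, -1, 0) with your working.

-1

(3126107/758849) = (90711/758849)   [reduce mod 758849]
reciprocity: (90711/758849) = +1·(758849/90711) since 90711 mod 4 = 3, 758849 mod 4 = 1; sign now +1
(758849/90711) = (33161/90711)   [reduce mod 90711]
reciprocity: (33161/90711) = +1·(90711/33161) since 33161 mod 4 = 1, 90711 mod 4 = 3; sign now +1
(90711/33161) = (24389/33161)   [reduce mod 33161]
reciprocity: (24389/33161) = +1·(33161/24389) since 24389 mod 4 = 1, 33161 mod 4 = 1; sign now +1
(33161/24389) = (8772/24389)   [reduce mod 24389]
8772 = 2^2·2193; (2/24389) = -1 since 24389 mod 8 = 5, so (8772/24389) = (-1)^2·(2193/24389); sign now +1
reciprocity: (2193/24389) = +1·(24389/2193) since 2193 mod 4 = 1, 24389 mod 4 = 1; sign now +1
(24389/2193) = (266/2193)   [reduce mod 2193]
266 = 2^1·133; (2/2193) = +1 since 2193 mod 8 = 1, so (266/2193) = (+1)^1·(133/2193); sign now +1
reciprocity: (133/2193) = +1·(2193/133) since 133 mod 4 = 1, 2193 mod 4 = 1; sign now +1
(2193/133) = (65/133)   [reduce mod 133]
reciprocity: (65/133) = +1·(133/65) since 65 mod 4 = 1, 133 mod 4 = 1; sign now +1
(133/65) = (3/65)   [reduce mod 65]
reciprocity: (3/65) = +1·(65/3) since 3 mod 4 = 3, 65 mod 4 = 1; sign now +1
(65/3) = (2/3)   [reduce mod 3]
2 = 2^1·1; (2/3) = -1 since 3 mod 8 = 3, so (2/3) = (-1)^1·(1/3); sign now -1
(1/3) = 1; final value = sign = -1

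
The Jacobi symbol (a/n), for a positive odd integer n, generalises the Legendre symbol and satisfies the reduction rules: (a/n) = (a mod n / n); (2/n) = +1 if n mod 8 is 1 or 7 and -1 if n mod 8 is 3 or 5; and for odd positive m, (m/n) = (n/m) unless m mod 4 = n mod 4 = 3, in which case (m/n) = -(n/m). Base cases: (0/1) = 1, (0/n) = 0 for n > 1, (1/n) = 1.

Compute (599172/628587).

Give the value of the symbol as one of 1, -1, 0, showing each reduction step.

factor out 2^2: 599172 = 2^2·149793; with 628587 mod 8 = 3, (2/628587) = -1; sign now +1; continue with (149793/628587)
flip (149793/628587) -> (628587/149793): both odd, 149793 mod 4 = 1, 628587 mod 4 = 3, so the flip contributes +1; sign now +1
(628587/149793): 628587 mod 149793 = 29415, so (628587/149793) = (29415/149793)
flip (29415/149793) -> (149793/29415): both odd, 29415 mod 4 = 3, 149793 mod 4 = 1, so the flip contributes +1; sign now +1
(149793/29415): 149793 mod 29415 = 2718, so (149793/29415) = (2718/29415)
factor out 2^1: 2718 = 2^1·1359; with 29415 mod 8 = 7, (2/29415) = +1; sign now +1; continue with (1359/29415)
flip (1359/29415) -> (29415/1359): both odd, 1359 mod 4 = 3, 29415 mod 4 = 3, so the flip contributes -1; sign now -1
(29415/1359): 29415 mod 1359 = 876, so (29415/1359) = (876/1359)
factor out 2^2: 876 = 2^2·219; with 1359 mod 8 = 7, (2/1359) = +1; sign now -1; continue with (219/1359)
flip (219/1359) -> (1359/219): both odd, 219 mod 4 = 3, 1359 mod 4 = 3, so the flip contributes -1; sign now +1
(1359/219): 1359 mod 219 = 45, so (1359/219) = (45/219)
flip (45/219) -> (219/45): both odd, 45 mod 4 = 1, 219 mod 4 = 3, so the flip contributes +1; sign now +1
(219/45): 219 mod 45 = 39, so (219/45) = (39/45)
flip (39/45) -> (45/39): both odd, 39 mod 4 = 3, 45 mod 4 = 1, so the flip contributes +1; sign now +1
(45/39): 45 mod 39 = 6, so (45/39) = (6/39)
factor out 2^1: 6 = 2^1·3; with 39 mod 8 = 7, (2/39) = +1; sign now +1; continue with (3/39)
flip (3/39) -> (39/3): both odd, 3 mod 4 = 3, 39 mod 4 = 3, so the flip contributes -1; sign now -1
(39/3): 39 mod 3 = 0, so (39/3) = (0/3)
reached (0/3); gcd(a, n) > 1, so (0/3) = 0 and the symbol is 0

0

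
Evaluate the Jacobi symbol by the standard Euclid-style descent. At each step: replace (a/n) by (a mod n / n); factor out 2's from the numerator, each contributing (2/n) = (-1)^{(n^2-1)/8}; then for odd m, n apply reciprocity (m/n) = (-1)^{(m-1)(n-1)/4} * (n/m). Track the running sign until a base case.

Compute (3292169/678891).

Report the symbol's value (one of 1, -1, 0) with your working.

1

(3292169/678891) = (576605/678891)   [reduce mod 678891]
reciprocity: (576605/678891) = +1·(678891/576605) since 576605 mod 4 = 1, 678891 mod 4 = 3; sign now +1
(678891/576605) = (102286/576605)   [reduce mod 576605]
102286 = 2^1·51143; (2/576605) = -1 since 576605 mod 8 = 5, so (102286/576605) = (-1)^1·(51143/576605); sign now -1
reciprocity: (51143/576605) = +1·(576605/51143) since 51143 mod 4 = 3, 576605 mod 4 = 1; sign now -1
(576605/51143) = (14032/51143)   [reduce mod 51143]
14032 = 2^4·877; (2/51143) = +1 since 51143 mod 8 = 7, so (14032/51143) = (+1)^4·(877/51143); sign now -1
reciprocity: (877/51143) = +1·(51143/877) since 877 mod 4 = 1, 51143 mod 4 = 3; sign now -1
(51143/877) = (277/877)   [reduce mod 877]
reciprocity: (277/877) = +1·(877/277) since 277 mod 4 = 1, 877 mod 4 = 1; sign now -1
(877/277) = (46/277)   [reduce mod 277]
46 = 2^1·23; (2/277) = -1 since 277 mod 8 = 5, so (46/277) = (-1)^1·(23/277); sign now +1
reciprocity: (23/277) = +1·(277/23) since 23 mod 4 = 3, 277 mod 4 = 1; sign now +1
(277/23) = (1/23)   [reduce mod 23]
(1/23) = 1; final value = sign = +1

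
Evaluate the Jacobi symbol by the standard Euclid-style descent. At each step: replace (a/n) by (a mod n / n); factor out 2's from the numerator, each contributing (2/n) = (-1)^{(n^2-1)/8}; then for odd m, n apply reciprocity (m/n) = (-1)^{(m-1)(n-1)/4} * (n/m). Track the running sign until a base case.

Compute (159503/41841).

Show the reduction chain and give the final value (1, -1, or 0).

(159503/41841) = (33980/41841)   [reduce mod 41841]
33980 = 2^2·8495; (2/41841) = +1 since 41841 mod 8 = 1, so (33980/41841) = (+1)^2·(8495/41841); sign now +1
reciprocity: (8495/41841) = +1·(41841/8495) since 8495 mod 4 = 3, 41841 mod 4 = 1; sign now +1
(41841/8495) = (7861/8495)   [reduce mod 8495]
reciprocity: (7861/8495) = +1·(8495/7861) since 7861 mod 4 = 1, 8495 mod 4 = 3; sign now +1
(8495/7861) = (634/7861)   [reduce mod 7861]
634 = 2^1·317; (2/7861) = -1 since 7861 mod 8 = 5, so (634/7861) = (-1)^1·(317/7861); sign now -1
reciprocity: (317/7861) = +1·(7861/317) since 317 mod 4 = 1, 7861 mod 4 = 1; sign now -1
(7861/317) = (253/317)   [reduce mod 317]
reciprocity: (253/317) = +1·(317/253) since 253 mod 4 = 1, 317 mod 4 = 1; sign now -1
(317/253) = (64/253)   [reduce mod 253]
64 = 2^6·1; (2/253) = -1 since 253 mod 8 = 5, so (64/253) = (-1)^6·(1/253); sign now -1
(1/253) = 1; final value = sign = -1

-1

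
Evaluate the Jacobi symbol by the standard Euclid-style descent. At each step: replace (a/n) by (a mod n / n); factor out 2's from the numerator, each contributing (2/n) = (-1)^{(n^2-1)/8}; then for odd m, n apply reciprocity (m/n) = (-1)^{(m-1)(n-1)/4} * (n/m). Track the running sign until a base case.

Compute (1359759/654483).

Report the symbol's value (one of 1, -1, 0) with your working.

0

(1359759/654483): 1359759 mod 654483 = 50793, so (1359759/654483) = (50793/654483)
flip (50793/654483) -> (654483/50793): both odd, 50793 mod 4 = 1, 654483 mod 4 = 3, so the flip contributes +1; sign now +1
(654483/50793): 654483 mod 50793 = 44967, so (654483/50793) = (44967/50793)
flip (44967/50793) -> (50793/44967): both odd, 44967 mod 4 = 3, 50793 mod 4 = 1, so the flip contributes +1; sign now +1
(50793/44967): 50793 mod 44967 = 5826, so (50793/44967) = (5826/44967)
factor out 2^1: 5826 = 2^1·2913; with 44967 mod 8 = 7, (2/44967) = +1; sign now +1; continue with (2913/44967)
flip (2913/44967) -> (44967/2913): both odd, 2913 mod 4 = 1, 44967 mod 4 = 3, so the flip contributes +1; sign now +1
(44967/2913): 44967 mod 2913 = 1272, so (44967/2913) = (1272/2913)
factor out 2^3: 1272 = 2^3·159; with 2913 mod 8 = 1, (2/2913) = +1; sign now +1; continue with (159/2913)
flip (159/2913) -> (2913/159): both odd, 159 mod 4 = 3, 2913 mod 4 = 1, so the flip contributes +1; sign now +1
(2913/159): 2913 mod 159 = 51, so (2913/159) = (51/159)
flip (51/159) -> (159/51): both odd, 51 mod 4 = 3, 159 mod 4 = 3, so the flip contributes -1; sign now -1
(159/51): 159 mod 51 = 6, so (159/51) = (6/51)
factor out 2^1: 6 = 2^1·3; with 51 mod 8 = 3, (2/51) = -1; sign now +1; continue with (3/51)
flip (3/51) -> (51/3): both odd, 3 mod 4 = 3, 51 mod 4 = 3, so the flip contributes -1; sign now -1
(51/3): 51 mod 3 = 0, so (51/3) = (0/3)
reached (0/3); gcd(a, n) > 1, so (0/3) = 0 and the symbol is 0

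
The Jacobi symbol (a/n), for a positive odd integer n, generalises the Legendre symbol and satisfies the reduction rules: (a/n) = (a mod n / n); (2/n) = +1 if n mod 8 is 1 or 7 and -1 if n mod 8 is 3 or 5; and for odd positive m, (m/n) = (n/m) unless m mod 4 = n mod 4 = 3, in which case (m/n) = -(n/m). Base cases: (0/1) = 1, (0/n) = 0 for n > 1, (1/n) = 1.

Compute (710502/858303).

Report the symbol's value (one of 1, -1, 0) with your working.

710502 = 2^1·355251; (2/858303) = +1 since 858303 mod 8 = 7, so (710502/858303) = (+1)^1·(355251/858303); sign now +1
reciprocity: (355251/858303) = -1·(858303/355251) since 355251 mod 4 = 3, 858303 mod 4 = 3; sign now -1
(858303/355251) = (147801/355251)   [reduce mod 355251]
reciprocity: (147801/355251) = +1·(355251/147801) since 147801 mod 4 = 1, 355251 mod 4 = 3; sign now -1
(355251/147801) = (59649/147801)   [reduce mod 147801]
reciprocity: (59649/147801) = +1·(147801/59649) since 59649 mod 4 = 1, 147801 mod 4 = 1; sign now -1
(147801/59649) = (28503/59649)   [reduce mod 59649]
reciprocity: (28503/59649) = +1·(59649/28503) since 28503 mod 4 = 3, 59649 mod 4 = 1; sign now -1
(59649/28503) = (2643/28503)   [reduce mod 28503]
reciprocity: (2643/28503) = -1·(28503/2643) since 2643 mod 4 = 3, 28503 mod 4 = 3; sign now +1
(28503/2643) = (2073/2643)   [reduce mod 2643]
reciprocity: (2073/2643) = +1·(2643/2073) since 2073 mod 4 = 1, 2643 mod 4 = 3; sign now +1
(2643/2073) = (570/2073)   [reduce mod 2073]
570 = 2^1·285; (2/2073) = +1 since 2073 mod 8 = 1, so (570/2073) = (+1)^1·(285/2073); sign now +1
reciprocity: (285/2073) = +1·(2073/285) since 285 mod 4 = 1, 2073 mod 4 = 1; sign now +1
(2073/285) = (78/285)   [reduce mod 285]
78 = 2^1·39; (2/285) = -1 since 285 mod 8 = 5, so (78/285) = (-1)^1·(39/285); sign now -1
reciprocity: (39/285) = +1·(285/39) since 39 mod 4 = 3, 285 mod 4 = 1; sign now -1
(285/39) = (12/39)   [reduce mod 39]
12 = 2^2·3; (2/39) = +1 since 39 mod 8 = 7, so (12/39) = (+1)^2·(3/39); sign now -1
reciprocity: (3/39) = -1·(39/3) since 3 mod 4 = 3, 39 mod 4 = 3; sign now +1
(39/3) = (0/3)   [reduce mod 3]
(0/3) = 0   [gcd(a, n) > 1]; final value = 0

0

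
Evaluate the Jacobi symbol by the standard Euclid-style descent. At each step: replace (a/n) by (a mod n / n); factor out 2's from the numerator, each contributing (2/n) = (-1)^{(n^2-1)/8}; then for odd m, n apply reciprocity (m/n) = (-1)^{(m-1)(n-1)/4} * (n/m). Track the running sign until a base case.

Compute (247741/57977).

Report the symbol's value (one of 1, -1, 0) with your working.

(247741/57977): 247741 mod 57977 = 15833, so (247741/57977) = (15833/57977)
flip (15833/57977) -> (57977/15833): both odd, 15833 mod 4 = 1, 57977 mod 4 = 1, so the flip contributes +1; sign now +1
(57977/15833): 57977 mod 15833 = 10478, so (57977/15833) = (10478/15833)
factor out 2^1: 10478 = 2^1·5239; with 15833 mod 8 = 1, (2/15833) = +1; sign now +1; continue with (5239/15833)
flip (5239/15833) -> (15833/5239): both odd, 5239 mod 4 = 3, 15833 mod 4 = 1, so the flip contributes +1; sign now +1
(15833/5239): 15833 mod 5239 = 116, so (15833/5239) = (116/5239)
factor out 2^2: 116 = 2^2·29; with 5239 mod 8 = 7, (2/5239) = +1; sign now +1; continue with (29/5239)
flip (29/5239) -> (5239/29): both odd, 29 mod 4 = 1, 5239 mod 4 = 3, so the flip contributes +1; sign now +1
(5239/29): 5239 mod 29 = 19, so (5239/29) = (19/29)
flip (19/29) -> (29/19): both odd, 19 mod 4 = 3, 29 mod 4 = 1, so the flip contributes +1; sign now +1
(29/19): 29 mod 19 = 10, so (29/19) = (10/19)
factor out 2^1: 10 = 2^1·5; with 19 mod 8 = 3, (2/19) = -1; sign now -1; continue with (5/19)
flip (5/19) -> (19/5): both odd, 5 mod 4 = 1, 19 mod 4 = 3, so the flip contributes +1; sign now -1
(19/5): 19 mod 5 = 4, so (19/5) = (4/5)
factor out 2^2: 4 = 2^2·1; with 5 mod 8 = 5, (2/5) = -1; sign now -1; continue with (1/5)
reached (1/5) = 1, so the symbol is -1

-1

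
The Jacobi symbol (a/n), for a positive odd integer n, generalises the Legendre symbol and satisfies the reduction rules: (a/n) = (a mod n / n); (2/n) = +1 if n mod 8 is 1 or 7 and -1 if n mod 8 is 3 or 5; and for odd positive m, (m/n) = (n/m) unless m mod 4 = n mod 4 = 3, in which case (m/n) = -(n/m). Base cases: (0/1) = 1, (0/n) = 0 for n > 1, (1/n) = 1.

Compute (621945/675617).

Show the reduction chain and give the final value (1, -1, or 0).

reciprocity: (621945/675617) = +1·(675617/621945) since 621945 mod 4 = 1, 675617 mod 4 = 1; sign now +1
(675617/621945) = (53672/621945)   [reduce mod 621945]
53672 = 2^3·6709; (2/621945) = +1 since 621945 mod 8 = 1, so (53672/621945) = (+1)^3·(6709/621945); sign now +1
reciprocity: (6709/621945) = +1·(621945/6709) since 6709 mod 4 = 1, 621945 mod 4 = 1; sign now +1
(621945/6709) = (4717/6709)   [reduce mod 6709]
reciprocity: (4717/6709) = +1·(6709/4717) since 4717 mod 4 = 1, 6709 mod 4 = 1; sign now +1
(6709/4717) = (1992/4717)   [reduce mod 4717]
1992 = 2^3·249; (2/4717) = -1 since 4717 mod 8 = 5, so (1992/4717) = (-1)^3·(249/4717); sign now -1
reciprocity: (249/4717) = +1·(4717/249) since 249 mod 4 = 1, 4717 mod 4 = 1; sign now -1
(4717/249) = (235/249)   [reduce mod 249]
reciprocity: (235/249) = +1·(249/235) since 235 mod 4 = 3, 249 mod 4 = 1; sign now -1
(249/235) = (14/235)   [reduce mod 235]
14 = 2^1·7; (2/235) = -1 since 235 mod 8 = 3, so (14/235) = (-1)^1·(7/235); sign now +1
reciprocity: (7/235) = -1·(235/7) since 7 mod 4 = 3, 235 mod 4 = 3; sign now -1
(235/7) = (4/7)   [reduce mod 7]
4 = 2^2·1; (2/7) = +1 since 7 mod 8 = 7, so (4/7) = (+1)^2·(1/7); sign now -1
(1/7) = 1; final value = sign = -1

-1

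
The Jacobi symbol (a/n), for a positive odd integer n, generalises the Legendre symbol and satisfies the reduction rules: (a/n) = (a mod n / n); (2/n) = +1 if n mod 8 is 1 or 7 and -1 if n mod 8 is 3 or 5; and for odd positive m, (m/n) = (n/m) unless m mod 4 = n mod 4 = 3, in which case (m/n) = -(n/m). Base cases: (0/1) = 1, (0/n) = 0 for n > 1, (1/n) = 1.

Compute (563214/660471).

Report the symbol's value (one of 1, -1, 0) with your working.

563214 = 2^1·281607; (2/660471) = +1 since 660471 mod 8 = 7, so (563214/660471) = (+1)^1·(281607/660471); sign now +1
reciprocity: (281607/660471) = -1·(660471/281607) since 281607 mod 4 = 3, 660471 mod 4 = 3; sign now -1
(660471/281607) = (97257/281607)   [reduce mod 281607]
reciprocity: (97257/281607) = +1·(281607/97257) since 97257 mod 4 = 1, 281607 mod 4 = 3; sign now -1
(281607/97257) = (87093/97257)   [reduce mod 97257]
reciprocity: (87093/97257) = +1·(97257/87093) since 87093 mod 4 = 1, 97257 mod 4 = 1; sign now -1
(97257/87093) = (10164/87093)   [reduce mod 87093]
10164 = 2^2·2541; (2/87093) = -1 since 87093 mod 8 = 5, so (10164/87093) = (-1)^2·(2541/87093); sign now -1
reciprocity: (2541/87093) = +1·(87093/2541) since 2541 mod 4 = 1, 87093 mod 4 = 1; sign now -1
(87093/2541) = (699/2541)   [reduce mod 2541]
reciprocity: (699/2541) = +1·(2541/699) since 699 mod 4 = 3, 2541 mod 4 = 1; sign now -1
(2541/699) = (444/699)   [reduce mod 699]
444 = 2^2·111; (2/699) = -1 since 699 mod 8 = 3, so (444/699) = (-1)^2·(111/699); sign now -1
reciprocity: (111/699) = -1·(699/111) since 111 mod 4 = 3, 699 mod 4 = 3; sign now +1
(699/111) = (33/111)   [reduce mod 111]
reciprocity: (33/111) = +1·(111/33) since 33 mod 4 = 1, 111 mod 4 = 3; sign now +1
(111/33) = (12/33)   [reduce mod 33]
12 = 2^2·3; (2/33) = +1 since 33 mod 8 = 1, so (12/33) = (+1)^2·(3/33); sign now +1
reciprocity: (3/33) = +1·(33/3) since 3 mod 4 = 3, 33 mod 4 = 1; sign now +1
(33/3) = (0/3)   [reduce mod 3]
(0/3) = 0   [gcd(a, n) > 1]; final value = 0

0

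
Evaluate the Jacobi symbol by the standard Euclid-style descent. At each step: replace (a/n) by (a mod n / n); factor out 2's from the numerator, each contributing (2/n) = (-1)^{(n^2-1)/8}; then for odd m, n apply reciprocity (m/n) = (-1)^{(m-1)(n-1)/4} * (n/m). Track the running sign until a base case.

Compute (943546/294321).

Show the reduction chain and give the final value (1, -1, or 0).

-1

(943546/294321): 943546 mod 294321 = 60583, so (943546/294321) = (60583/294321)
flip (60583/294321) -> (294321/60583): both odd, 60583 mod 4 = 3, 294321 mod 4 = 1, so the flip contributes +1; sign now +1
(294321/60583): 294321 mod 60583 = 51989, so (294321/60583) = (51989/60583)
flip (51989/60583) -> (60583/51989): both odd, 51989 mod 4 = 1, 60583 mod 4 = 3, so the flip contributes +1; sign now +1
(60583/51989): 60583 mod 51989 = 8594, so (60583/51989) = (8594/51989)
factor out 2^1: 8594 = 2^1·4297; with 51989 mod 8 = 5, (2/51989) = -1; sign now -1; continue with (4297/51989)
flip (4297/51989) -> (51989/4297): both odd, 4297 mod 4 = 1, 51989 mod 4 = 1, so the flip contributes +1; sign now -1
(51989/4297): 51989 mod 4297 = 425, so (51989/4297) = (425/4297)
flip (425/4297) -> (4297/425): both odd, 425 mod 4 = 1, 4297 mod 4 = 1, so the flip contributes +1; sign now -1
(4297/425): 4297 mod 425 = 47, so (4297/425) = (47/425)
flip (47/425) -> (425/47): both odd, 47 mod 4 = 3, 425 mod 4 = 1, so the flip contributes +1; sign now -1
(425/47): 425 mod 47 = 2, so (425/47) = (2/47)
factor out 2^1: 2 = 2^1·1; with 47 mod 8 = 7, (2/47) = +1; sign now -1; continue with (1/47)
reached (1/47) = 1, so the symbol is -1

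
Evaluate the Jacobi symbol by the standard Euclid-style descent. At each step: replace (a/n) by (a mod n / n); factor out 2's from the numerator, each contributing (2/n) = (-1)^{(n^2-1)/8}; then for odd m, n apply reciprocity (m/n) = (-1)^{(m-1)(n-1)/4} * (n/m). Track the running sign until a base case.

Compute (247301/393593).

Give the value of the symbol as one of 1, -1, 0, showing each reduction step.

-1

reciprocity: (247301/393593) = +1·(393593/247301) since 247301 mod 4 = 1, 393593 mod 4 = 1; sign now +1
(393593/247301) = (146292/247301)   [reduce mod 247301]
146292 = 2^2·36573; (2/247301) = -1 since 247301 mod 8 = 5, so (146292/247301) = (-1)^2·(36573/247301); sign now +1
reciprocity: (36573/247301) = +1·(247301/36573) since 36573 mod 4 = 1, 247301 mod 4 = 1; sign now +1
(247301/36573) = (27863/36573)   [reduce mod 36573]
reciprocity: (27863/36573) = +1·(36573/27863) since 27863 mod 4 = 3, 36573 mod 4 = 1; sign now +1
(36573/27863) = (8710/27863)   [reduce mod 27863]
8710 = 2^1·4355; (2/27863) = +1 since 27863 mod 8 = 7, so (8710/27863) = (+1)^1·(4355/27863); sign now +1
reciprocity: (4355/27863) = -1·(27863/4355) since 4355 mod 4 = 3, 27863 mod 4 = 3; sign now -1
(27863/4355) = (1733/4355)   [reduce mod 4355]
reciprocity: (1733/4355) = +1·(4355/1733) since 1733 mod 4 = 1, 4355 mod 4 = 3; sign now -1
(4355/1733) = (889/1733)   [reduce mod 1733]
reciprocity: (889/1733) = +1·(1733/889) since 889 mod 4 = 1, 1733 mod 4 = 1; sign now -1
(1733/889) = (844/889)   [reduce mod 889]
844 = 2^2·211; (2/889) = +1 since 889 mod 8 = 1, so (844/889) = (+1)^2·(211/889); sign now -1
reciprocity: (211/889) = +1·(889/211) since 211 mod 4 = 3, 889 mod 4 = 1; sign now -1
(889/211) = (45/211)   [reduce mod 211]
reciprocity: (45/211) = +1·(211/45) since 45 mod 4 = 1, 211 mod 4 = 3; sign now -1
(211/45) = (31/45)   [reduce mod 45]
reciprocity: (31/45) = +1·(45/31) since 31 mod 4 = 3, 45 mod 4 = 1; sign now -1
(45/31) = (14/31)   [reduce mod 31]
14 = 2^1·7; (2/31) = +1 since 31 mod 8 = 7, so (14/31) = (+1)^1·(7/31); sign now -1
reciprocity: (7/31) = -1·(31/7) since 7 mod 4 = 3, 31 mod 4 = 3; sign now +1
(31/7) = (3/7)   [reduce mod 7]
reciprocity: (3/7) = -1·(7/3) since 3 mod 4 = 3, 7 mod 4 = 3; sign now -1
(7/3) = (1/3)   [reduce mod 3]
(1/3) = 1; final value = sign = -1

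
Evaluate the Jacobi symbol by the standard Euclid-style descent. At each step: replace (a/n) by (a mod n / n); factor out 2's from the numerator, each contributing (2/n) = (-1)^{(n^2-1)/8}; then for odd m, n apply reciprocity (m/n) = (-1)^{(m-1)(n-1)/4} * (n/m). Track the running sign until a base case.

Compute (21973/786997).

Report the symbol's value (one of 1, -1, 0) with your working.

1

reciprocity: (21973/786997) = +1·(786997/21973) since 21973 mod 4 = 1, 786997 mod 4 = 1; sign now +1
(786997/21973) = (17942/21973)   [reduce mod 21973]
17942 = 2^1·8971; (2/21973) = -1 since 21973 mod 8 = 5, so (17942/21973) = (-1)^1·(8971/21973); sign now -1
reciprocity: (8971/21973) = +1·(21973/8971) since 8971 mod 4 = 3, 21973 mod 4 = 1; sign now -1
(21973/8971) = (4031/8971)   [reduce mod 8971]
reciprocity: (4031/8971) = -1·(8971/4031) since 4031 mod 4 = 3, 8971 mod 4 = 3; sign now +1
(8971/4031) = (909/4031)   [reduce mod 4031]
reciprocity: (909/4031) = +1·(4031/909) since 909 mod 4 = 1, 4031 mod 4 = 3; sign now +1
(4031/909) = (395/909)   [reduce mod 909]
reciprocity: (395/909) = +1·(909/395) since 395 mod 4 = 3, 909 mod 4 = 1; sign now +1
(909/395) = (119/395)   [reduce mod 395]
reciprocity: (119/395) = -1·(395/119) since 119 mod 4 = 3, 395 mod 4 = 3; sign now -1
(395/119) = (38/119)   [reduce mod 119]
38 = 2^1·19; (2/119) = +1 since 119 mod 8 = 7, so (38/119) = (+1)^1·(19/119); sign now -1
reciprocity: (19/119) = -1·(119/19) since 19 mod 4 = 3, 119 mod 4 = 3; sign now +1
(119/19) = (5/19)   [reduce mod 19]
reciprocity: (5/19) = +1·(19/5) since 5 mod 4 = 1, 19 mod 4 = 3; sign now +1
(19/5) = (4/5)   [reduce mod 5]
4 = 2^2·1; (2/5) = -1 since 5 mod 8 = 5, so (4/5) = (-1)^2·(1/5); sign now +1
(1/5) = 1; final value = sign = +1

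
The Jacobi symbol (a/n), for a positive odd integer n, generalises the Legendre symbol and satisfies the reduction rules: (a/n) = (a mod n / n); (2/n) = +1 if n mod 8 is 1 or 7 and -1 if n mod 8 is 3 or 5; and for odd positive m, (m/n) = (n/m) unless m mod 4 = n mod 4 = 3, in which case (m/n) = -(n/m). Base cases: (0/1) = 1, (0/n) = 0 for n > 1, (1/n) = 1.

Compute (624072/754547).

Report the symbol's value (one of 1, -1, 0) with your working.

624072 = 2^3·78009; (2/754547) = -1 since 754547 mod 8 = 3, so (624072/754547) = (-1)^3·(78009/754547); sign now -1
reciprocity: (78009/754547) = +1·(754547/78009) since 78009 mod 4 = 1, 754547 mod 4 = 3; sign now -1
(754547/78009) = (52466/78009)   [reduce mod 78009]
52466 = 2^1·26233; (2/78009) = +1 since 78009 mod 8 = 1, so (52466/78009) = (+1)^1·(26233/78009); sign now -1
reciprocity: (26233/78009) = +1·(78009/26233) since 26233 mod 4 = 1, 78009 mod 4 = 1; sign now -1
(78009/26233) = (25543/26233)   [reduce mod 26233]
reciprocity: (25543/26233) = +1·(26233/25543) since 25543 mod 4 = 3, 26233 mod 4 = 1; sign now -1
(26233/25543) = (690/25543)   [reduce mod 25543]
690 = 2^1·345; (2/25543) = +1 since 25543 mod 8 = 7, so (690/25543) = (+1)^1·(345/25543); sign now -1
reciprocity: (345/25543) = +1·(25543/345) since 345 mod 4 = 1, 25543 mod 4 = 3; sign now -1
(25543/345) = (13/345)   [reduce mod 345]
reciprocity: (13/345) = +1·(345/13) since 13 mod 4 = 1, 345 mod 4 = 1; sign now -1
(345/13) = (7/13)   [reduce mod 13]
reciprocity: (7/13) = +1·(13/7) since 7 mod 4 = 3, 13 mod 4 = 1; sign now -1
(13/7) = (6/7)   [reduce mod 7]
6 = 2^1·3; (2/7) = +1 since 7 mod 8 = 7, so (6/7) = (+1)^1·(3/7); sign now -1
reciprocity: (3/7) = -1·(7/3) since 3 mod 4 = 3, 7 mod 4 = 3; sign now +1
(7/3) = (1/3)   [reduce mod 3]
(1/3) = 1; final value = sign = +1

1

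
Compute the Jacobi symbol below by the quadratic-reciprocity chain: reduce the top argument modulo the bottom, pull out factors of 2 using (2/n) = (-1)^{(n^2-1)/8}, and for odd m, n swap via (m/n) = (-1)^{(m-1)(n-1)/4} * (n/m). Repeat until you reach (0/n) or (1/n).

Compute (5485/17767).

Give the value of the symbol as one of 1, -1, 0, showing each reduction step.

flip (5485/17767) -> (17767/5485): both odd, 5485 mod 4 = 1, 17767 mod 4 = 3, so the flip contributes +1; sign now +1
(17767/5485): 17767 mod 5485 = 1312, so (17767/5485) = (1312/5485)
factor out 2^5: 1312 = 2^5·41; with 5485 mod 8 = 5, (2/5485) = -1; sign now -1; continue with (41/5485)
flip (41/5485) -> (5485/41): both odd, 41 mod 4 = 1, 5485 mod 4 = 1, so the flip contributes +1; sign now -1
(5485/41): 5485 mod 41 = 32, so (5485/41) = (32/41)
factor out 2^5: 32 = 2^5·1; with 41 mod 8 = 1, (2/41) = +1; sign now -1; continue with (1/41)
reached (1/41) = 1, so the symbol is -1

-1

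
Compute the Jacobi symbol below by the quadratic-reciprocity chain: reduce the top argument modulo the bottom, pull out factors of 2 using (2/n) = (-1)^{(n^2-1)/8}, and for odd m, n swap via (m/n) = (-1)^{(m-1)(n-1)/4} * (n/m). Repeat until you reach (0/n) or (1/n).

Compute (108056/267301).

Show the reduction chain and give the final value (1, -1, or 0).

108056 = 2^3·13507; (2/267301) = -1 since 267301 mod 8 = 5, so (108056/267301) = (-1)^3·(13507/267301); sign now -1
reciprocity: (13507/267301) = +1·(267301/13507) since 13507 mod 4 = 3, 267301 mod 4 = 1; sign now -1
(267301/13507) = (10668/13507)   [reduce mod 13507]
10668 = 2^2·2667; (2/13507) = -1 since 13507 mod 8 = 3, so (10668/13507) = (-1)^2·(2667/13507); sign now -1
reciprocity: (2667/13507) = -1·(13507/2667) since 2667 mod 4 = 3, 13507 mod 4 = 3; sign now +1
(13507/2667) = (172/2667)   [reduce mod 2667]
172 = 2^2·43; (2/2667) = -1 since 2667 mod 8 = 3, so (172/2667) = (-1)^2·(43/2667); sign now +1
reciprocity: (43/2667) = -1·(2667/43) since 43 mod 4 = 3, 2667 mod 4 = 3; sign now -1
(2667/43) = (1/43)   [reduce mod 43]
(1/43) = 1; final value = sign = -1

-1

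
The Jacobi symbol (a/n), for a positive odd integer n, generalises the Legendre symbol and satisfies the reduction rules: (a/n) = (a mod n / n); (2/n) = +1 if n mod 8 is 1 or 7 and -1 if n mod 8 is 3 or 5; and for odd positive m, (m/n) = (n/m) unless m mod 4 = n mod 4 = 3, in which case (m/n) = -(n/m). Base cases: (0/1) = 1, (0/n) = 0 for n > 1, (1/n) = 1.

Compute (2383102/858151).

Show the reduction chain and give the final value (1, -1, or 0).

(2383102/858151) = (666800/858151)   [reduce mod 858151]
666800 = 2^4·41675; (2/858151) = +1 since 858151 mod 8 = 7, so (666800/858151) = (+1)^4·(41675/858151); sign now +1
reciprocity: (41675/858151) = -1·(858151/41675) since 41675 mod 4 = 3, 858151 mod 4 = 3; sign now -1
(858151/41675) = (24651/41675)   [reduce mod 41675]
reciprocity: (24651/41675) = -1·(41675/24651) since 24651 mod 4 = 3, 41675 mod 4 = 3; sign now +1
(41675/24651) = (17024/24651)   [reduce mod 24651]
17024 = 2^7·133; (2/24651) = -1 since 24651 mod 8 = 3, so (17024/24651) = (-1)^7·(133/24651); sign now -1
reciprocity: (133/24651) = +1·(24651/133) since 133 mod 4 = 1, 24651 mod 4 = 3; sign now -1
(24651/133) = (46/133)   [reduce mod 133]
46 = 2^1·23; (2/133) = -1 since 133 mod 8 = 5, so (46/133) = (-1)^1·(23/133); sign now +1
reciprocity: (23/133) = +1·(133/23) since 23 mod 4 = 3, 133 mod 4 = 1; sign now +1
(133/23) = (18/23)   [reduce mod 23]
18 = 2^1·9; (2/23) = +1 since 23 mod 8 = 7, so (18/23) = (+1)^1·(9/23); sign now +1
reciprocity: (9/23) = +1·(23/9) since 9 mod 4 = 1, 23 mod 4 = 3; sign now +1
(23/9) = (5/9)   [reduce mod 9]
reciprocity: (5/9) = +1·(9/5) since 5 mod 4 = 1, 9 mod 4 = 1; sign now +1
(9/5) = (4/5)   [reduce mod 5]
4 = 2^2·1; (2/5) = -1 since 5 mod 8 = 5, so (4/5) = (-1)^2·(1/5); sign now +1
(1/5) = 1; final value = sign = +1

1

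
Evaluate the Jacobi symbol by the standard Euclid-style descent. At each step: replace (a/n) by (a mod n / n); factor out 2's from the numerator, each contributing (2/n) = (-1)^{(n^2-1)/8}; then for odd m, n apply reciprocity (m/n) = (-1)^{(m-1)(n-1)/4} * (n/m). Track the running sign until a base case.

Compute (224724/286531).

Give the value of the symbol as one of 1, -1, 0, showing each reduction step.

1

factor out 2^2: 224724 = 2^2·56181; with 286531 mod 8 = 3, (2/286531) = -1; sign now +1; continue with (56181/286531)
flip (56181/286531) -> (286531/56181): both odd, 56181 mod 4 = 1, 286531 mod 4 = 3, so the flip contributes +1; sign now +1
(286531/56181): 286531 mod 56181 = 5626, so (286531/56181) = (5626/56181)
factor out 2^1: 5626 = 2^1·2813; with 56181 mod 8 = 5, (2/56181) = -1; sign now -1; continue with (2813/56181)
flip (2813/56181) -> (56181/2813): both odd, 2813 mod 4 = 1, 56181 mod 4 = 1, so the flip contributes +1; sign now -1
(56181/2813): 56181 mod 2813 = 2734, so (56181/2813) = (2734/2813)
factor out 2^1: 2734 = 2^1·1367; with 2813 mod 8 = 5, (2/2813) = -1; sign now +1; continue with (1367/2813)
flip (1367/2813) -> (2813/1367): both odd, 1367 mod 4 = 3, 2813 mod 4 = 1, so the flip contributes +1; sign now +1
(2813/1367): 2813 mod 1367 = 79, so (2813/1367) = (79/1367)
flip (79/1367) -> (1367/79): both odd, 79 mod 4 = 3, 1367 mod 4 = 3, so the flip contributes -1; sign now -1
(1367/79): 1367 mod 79 = 24, so (1367/79) = (24/79)
factor out 2^3: 24 = 2^3·3; with 79 mod 8 = 7, (2/79) = +1; sign now -1; continue with (3/79)
flip (3/79) -> (79/3): both odd, 3 mod 4 = 3, 79 mod 4 = 3, so the flip contributes -1; sign now +1
(79/3): 79 mod 3 = 1, so (79/3) = (1/3)
reached (1/3) = 1, so the symbol is +1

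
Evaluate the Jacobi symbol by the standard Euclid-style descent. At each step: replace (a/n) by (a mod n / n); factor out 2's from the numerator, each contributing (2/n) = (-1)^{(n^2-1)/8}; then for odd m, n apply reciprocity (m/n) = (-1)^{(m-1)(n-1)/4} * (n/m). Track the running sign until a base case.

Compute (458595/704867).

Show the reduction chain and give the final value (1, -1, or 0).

1

flip (458595/704867) -> (704867/458595): both odd, 458595 mod 4 = 3, 704867 mod 4 = 3, so the flip contributes -1; sign now -1
(704867/458595): 704867 mod 458595 = 246272, so (704867/458595) = (246272/458595)
factor out 2^9: 246272 = 2^9·481; with 458595 mod 8 = 3, (2/458595) = -1; sign now +1; continue with (481/458595)
flip (481/458595) -> (458595/481): both odd, 481 mod 4 = 1, 458595 mod 4 = 3, so the flip contributes +1; sign now +1
(458595/481): 458595 mod 481 = 202, so (458595/481) = (202/481)
factor out 2^1: 202 = 2^1·101; with 481 mod 8 = 1, (2/481) = +1; sign now +1; continue with (101/481)
flip (101/481) -> (481/101): both odd, 101 mod 4 = 1, 481 mod 4 = 1, so the flip contributes +1; sign now +1
(481/101): 481 mod 101 = 77, so (481/101) = (77/101)
flip (77/101) -> (101/77): both odd, 77 mod 4 = 1, 101 mod 4 = 1, so the flip contributes +1; sign now +1
(101/77): 101 mod 77 = 24, so (101/77) = (24/77)
factor out 2^3: 24 = 2^3·3; with 77 mod 8 = 5, (2/77) = -1; sign now -1; continue with (3/77)
flip (3/77) -> (77/3): both odd, 3 mod 4 = 3, 77 mod 4 = 1, so the flip contributes +1; sign now -1
(77/3): 77 mod 3 = 2, so (77/3) = (2/3)
factor out 2^1: 2 = 2^1·1; with 3 mod 8 = 3, (2/3) = -1; sign now +1; continue with (1/3)
reached (1/3) = 1, so the symbol is +1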